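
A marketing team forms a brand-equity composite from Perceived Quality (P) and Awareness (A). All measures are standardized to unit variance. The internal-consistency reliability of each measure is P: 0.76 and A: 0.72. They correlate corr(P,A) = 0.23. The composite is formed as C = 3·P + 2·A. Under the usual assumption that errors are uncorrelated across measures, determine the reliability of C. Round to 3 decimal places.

Var(C) = 3² + 2² + 2·[6·0.23] = 13 + 2.76 = 15.76.
With uncorrelated errors the cross-covariances are all true-score covariance, so they carry over unchanged; only the diagonal terms shrink to ρᵢσᵢ².
True-score variance = [3²·0.76 + 2²·0.72] + 2.76 = 9.72 + 2.76 = 12.48.
Reliability = 12.48 / 15.76 = 0.792.

0.792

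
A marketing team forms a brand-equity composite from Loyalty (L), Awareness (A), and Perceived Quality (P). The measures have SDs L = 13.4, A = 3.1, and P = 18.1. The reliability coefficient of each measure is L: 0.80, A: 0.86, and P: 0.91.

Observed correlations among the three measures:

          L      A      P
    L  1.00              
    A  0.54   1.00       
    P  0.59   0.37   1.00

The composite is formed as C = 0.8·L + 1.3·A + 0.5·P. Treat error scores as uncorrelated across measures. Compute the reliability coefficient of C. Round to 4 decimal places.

Var(C) = 0.8²·13.4² + 1.3²·3.1² + 0.5²·18.1² + 2·[1.04·13.4·3.1·0.54 + 0.4·13.4·18.1·0.59 + 0.65·3.1·18.1·0.37] = 213.062 + 188.126 = 401.187.
Because errors are independent across components, Cov(Tᵢ,Tⱼ) = Cov(Xᵢ,Xⱼ); the off-diagonal part of the true-score variance is the same as above.
True-score variance = [0.8²·13.4²·0.80 + 1.3²·3.1²·0.86 + 0.5²·18.1²·0.91] + 188.126 = 180.433 + 188.126 = 368.559.
Reliability = 368.559 / 401.187 = 0.9187.

0.9187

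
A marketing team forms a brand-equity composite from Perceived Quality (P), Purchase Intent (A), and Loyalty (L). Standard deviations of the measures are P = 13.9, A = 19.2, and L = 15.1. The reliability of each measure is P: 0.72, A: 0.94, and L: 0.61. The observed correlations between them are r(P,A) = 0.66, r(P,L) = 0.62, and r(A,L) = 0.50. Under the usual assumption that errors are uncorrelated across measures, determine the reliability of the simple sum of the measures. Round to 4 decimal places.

Var(P+A+L) = 13.9² + 19.2² + 15.1² + 2·[13.9·19.2·0.66 + 13.9·15.1·0.62 + 19.2·15.1·0.50] = 789.86 + 902.465 = 1692.33.
With uncorrelated errors the cross-covariances are all true-score covariance, so they carry over unchanged; only the diagonal terms shrink to ρᵢσᵢ².
True-score variance = [13.9²·0.72 + 19.2²·0.94 + 15.1²·0.61] + 902.465 = 624.719 + 902.465 = 1527.18.
Reliability = 1527.18 / 1692.33 = 0.9024.

0.9024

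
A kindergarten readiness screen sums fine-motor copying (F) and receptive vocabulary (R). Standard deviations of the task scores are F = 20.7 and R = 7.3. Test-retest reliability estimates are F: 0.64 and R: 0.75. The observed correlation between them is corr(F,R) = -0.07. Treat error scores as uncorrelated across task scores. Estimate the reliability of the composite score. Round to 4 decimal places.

Var(F+R) = 20.7² + 7.3² + 2·[20.7·7.3·(-0.07)] = 481.78 − 21.1554 = 460.625.
Under uncorrelated errors the observed covariances equal the true-score covariances, so only the own-variance terms attenuate.
True-score variance = [20.7²·0.64 + 7.3²·0.75] − 21.1554 = 314.201 − 21.1554 = 293.046.
Reliability = 293.046 / 460.625 = 0.6362.

0.6362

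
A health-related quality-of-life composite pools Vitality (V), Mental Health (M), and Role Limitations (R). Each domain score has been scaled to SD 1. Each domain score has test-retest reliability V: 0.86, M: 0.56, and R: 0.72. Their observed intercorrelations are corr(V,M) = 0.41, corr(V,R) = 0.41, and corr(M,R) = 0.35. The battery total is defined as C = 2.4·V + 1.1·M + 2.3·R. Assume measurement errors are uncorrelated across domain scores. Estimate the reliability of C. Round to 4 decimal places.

Var(C) = 2.4² + 1.1² + 2.3² + 2·[2.64·0.41 + 5.52·0.41 + 2.53·0.35] = 12.26 + 8.4622 = 20.7222.
Because errors are independent across components, Cov(Tᵢ,Tⱼ) = Cov(Xᵢ,Xⱼ); the off-diagonal part of the true-score variance is the same as above.
True-score variance = [2.4²·0.86 + 1.1²·0.56 + 2.3²·0.72] + 8.4622 = 9.44 + 8.4622 = 17.9022.
Reliability = 17.9022 / 20.7222 = 0.8639.

0.8639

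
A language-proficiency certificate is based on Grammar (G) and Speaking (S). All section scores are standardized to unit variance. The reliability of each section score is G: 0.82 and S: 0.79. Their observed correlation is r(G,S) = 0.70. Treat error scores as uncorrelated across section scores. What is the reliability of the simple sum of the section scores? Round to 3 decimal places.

0.885

Var(G+S) = 2 + 2·[0.70] = 2 + 1.4 = 3.4.
Because errors are independent across components, Cov(Tᵢ,Tⱼ) = Cov(Xᵢ,Xⱼ); the off-diagonal part of the true-score variance is the same as above.
True-score variance = [0.82 + 0.79] + 1.4 = 1.61 + 1.4 = 3.01.
Reliability = 3.01 / 3.4 = 0.885.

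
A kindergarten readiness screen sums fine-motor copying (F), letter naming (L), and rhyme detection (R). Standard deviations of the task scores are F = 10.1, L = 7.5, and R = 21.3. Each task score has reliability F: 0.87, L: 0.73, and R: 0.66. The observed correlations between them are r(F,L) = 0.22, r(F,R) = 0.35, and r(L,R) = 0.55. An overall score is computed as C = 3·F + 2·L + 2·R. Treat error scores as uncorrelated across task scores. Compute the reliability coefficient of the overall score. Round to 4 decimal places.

Var(C) = 3²·10.1² + 2²·7.5² + 2²·21.3² + 2·[6·10.1·7.5·0.22 + 6·10.1·21.3·0.35 + 4·7.5·21.3·0.55] = 2957.85 + 1806.43 = 4764.28.
Because errors are independent across components, Cov(Tᵢ,Tⱼ) = Cov(Xᵢ,Xⱼ); the off-diagonal part of the true-score variance is the same as above.
True-score variance = [3²·10.1²·0.87 + 2²·7.5²·0.73 + 2²·21.3²·0.66] + 1806.43 = 2160.73 + 1806.43 = 3967.16.
Reliability = 3967.16 / 4764.28 = 0.8327.

0.8327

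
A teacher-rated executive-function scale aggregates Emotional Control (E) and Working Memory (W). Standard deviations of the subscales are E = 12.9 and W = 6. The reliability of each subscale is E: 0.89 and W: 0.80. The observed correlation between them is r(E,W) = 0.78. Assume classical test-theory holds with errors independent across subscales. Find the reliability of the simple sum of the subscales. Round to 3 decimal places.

Var(E+W) = 12.9² + 6² + 2·[12.9·6·0.78] = 202.41 + 120.744 = 323.154.
Because errors are independent across components, Cov(Tᵢ,Tⱼ) = Cov(Xᵢ,Xⱼ); the off-diagonal part of the true-score variance is the same as above.
True-score variance = [12.9²·0.89 + 6²·0.80] + 120.744 = 176.905 + 120.744 = 297.649.
Reliability = 297.649 / 323.154 = 0.921.

0.921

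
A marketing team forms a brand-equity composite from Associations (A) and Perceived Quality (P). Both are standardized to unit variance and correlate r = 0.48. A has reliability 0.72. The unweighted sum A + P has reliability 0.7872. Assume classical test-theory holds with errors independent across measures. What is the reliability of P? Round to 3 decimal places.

0.650

Var(A+P) = 2 + 2·0.48 = 2.960.
True-score variance = ρ_A + ρ_P + 2·0.48, so 0.7872 = (0.72 + ρ_P + 0.96) / 2.960.
ρ_P = 0.7872·2.960 − 0.72 − 0.96 = 0.650.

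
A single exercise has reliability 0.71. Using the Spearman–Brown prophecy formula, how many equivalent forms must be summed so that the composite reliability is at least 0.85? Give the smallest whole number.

k ≥ ρ*(1−ρ₁)/(ρ₁(1−ρ*)) = 0.85·0.29 / (0.71·0.15) = 2.315.
Smallest integer k = 3.

3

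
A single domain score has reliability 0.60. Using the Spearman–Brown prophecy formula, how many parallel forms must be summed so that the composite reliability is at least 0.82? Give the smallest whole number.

4

k ≥ ρ*(1−ρ₁)/(ρ₁(1−ρ*)) = 0.82·0.40 / (0.60·0.18) = 3.037.
Smallest integer k = 4.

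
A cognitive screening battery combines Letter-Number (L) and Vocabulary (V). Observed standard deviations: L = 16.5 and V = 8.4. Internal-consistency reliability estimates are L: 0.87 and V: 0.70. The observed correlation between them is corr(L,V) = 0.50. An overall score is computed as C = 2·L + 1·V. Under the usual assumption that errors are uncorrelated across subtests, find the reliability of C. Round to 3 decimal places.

Var(C) = 2²·16.5² + 8.4² + 2·[2·16.5·8.4·0.50] = 1159.56 + 277.2 = 1436.76.
Under uncorrelated errors the observed covariances equal the true-score covariances, so only the own-variance terms attenuate.
True-score variance = [2²·16.5²·0.87 + 8.4²·0.70] + 277.2 = 996.822 + 277.2 = 1274.02.
Reliability = 1274.02 / 1436.76 = 0.887.

0.887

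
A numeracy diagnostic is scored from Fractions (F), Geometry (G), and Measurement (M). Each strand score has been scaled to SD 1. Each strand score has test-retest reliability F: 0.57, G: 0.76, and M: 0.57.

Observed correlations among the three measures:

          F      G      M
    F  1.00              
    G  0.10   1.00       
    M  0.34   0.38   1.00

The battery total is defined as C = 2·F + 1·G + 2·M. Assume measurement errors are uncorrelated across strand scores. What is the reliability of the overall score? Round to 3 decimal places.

0.730

Var(C) = 2² + 1 + 2² + 2·[2·0.10 + 4·0.34 + 2·0.38] = 9 + 4.64 = 13.64.
Because errors are independent across components, Cov(Tᵢ,Tⱼ) = Cov(Xᵢ,Xⱼ); the off-diagonal part of the true-score variance is the same as above.
True-score variance = [2²·0.57 + 0.76 + 2²·0.57] + 4.64 = 5.32 + 4.64 = 9.96.
Reliability = 9.96 / 13.64 = 0.730.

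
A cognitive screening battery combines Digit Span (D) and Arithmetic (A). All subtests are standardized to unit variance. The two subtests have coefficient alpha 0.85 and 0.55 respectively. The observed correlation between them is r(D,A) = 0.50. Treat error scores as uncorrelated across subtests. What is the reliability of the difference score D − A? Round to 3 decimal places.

Var(D−A) = 1 + 1 − 2·0.50 = 2 − 1 = 1.
Because errors are independent across components, Cov(Tᵢ,Tⱼ) = Cov(Xᵢ,Xⱼ); the off-diagonal part of the true-score variance is the same as above.
True-score variance = [0.85 + 0.55] − 1 = 1.4 − 1 = 0.4.
Reliability = 0.4 / 1 = 0.400.

0.400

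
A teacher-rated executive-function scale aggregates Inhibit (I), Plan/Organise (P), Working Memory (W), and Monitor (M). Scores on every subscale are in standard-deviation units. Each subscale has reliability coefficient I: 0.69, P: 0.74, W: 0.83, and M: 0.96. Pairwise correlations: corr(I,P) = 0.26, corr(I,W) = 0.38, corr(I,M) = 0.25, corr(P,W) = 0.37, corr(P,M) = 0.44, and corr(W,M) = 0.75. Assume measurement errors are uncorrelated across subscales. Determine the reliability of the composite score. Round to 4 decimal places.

Var(I+P+W+M) = 4 + 2·[0.26 + 0.38 + 0.25 + 0.37 + 0.44 + 0.75] = 4 + 4.9 = 8.9.
Under uncorrelated errors the observed covariances equal the true-score covariances, so only the own-variance terms attenuate.
True-score variance = [0.69 + 0.74 + 0.83 + 0.96] + 4.9 = 3.22 + 4.9 = 8.12.
Reliability = 8.12 / 8.9 = 0.9124.

0.9124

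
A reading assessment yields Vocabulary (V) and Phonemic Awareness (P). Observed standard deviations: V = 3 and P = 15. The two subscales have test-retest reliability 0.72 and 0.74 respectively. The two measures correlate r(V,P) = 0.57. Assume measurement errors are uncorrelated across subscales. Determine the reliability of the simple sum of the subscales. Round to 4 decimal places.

0.7861

Var(V+P) = 3² + 15² + 2·[3·15·0.57] = 234 + 51.3 = 285.3.
Because errors are independent across components, Cov(Tᵢ,Tⱼ) = Cov(Xᵢ,Xⱼ); the off-diagonal part of the true-score variance is the same as above.
True-score variance = [3²·0.72 + 15²·0.74] + 51.3 = 172.98 + 51.3 = 224.28.
Reliability = 224.28 / 285.3 = 0.7861.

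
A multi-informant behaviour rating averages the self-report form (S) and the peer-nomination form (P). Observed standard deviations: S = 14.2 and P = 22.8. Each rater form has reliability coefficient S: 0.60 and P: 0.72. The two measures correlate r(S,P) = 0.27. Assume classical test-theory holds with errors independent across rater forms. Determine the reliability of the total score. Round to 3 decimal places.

0.748

Var(S+P) = 14.2² + 22.8² + 2·[14.2·22.8·0.27] = 721.48 + 174.83 = 896.31.
With uncorrelated errors the cross-covariances are all true-score covariance, so they carry over unchanged; only the diagonal terms shrink to ρᵢσᵢ².
True-score variance = [14.2²·0.60 + 22.8²·0.72] + 174.83 = 495.269 + 174.83 = 670.099.
Reliability = 670.099 / 896.31 = 0.748.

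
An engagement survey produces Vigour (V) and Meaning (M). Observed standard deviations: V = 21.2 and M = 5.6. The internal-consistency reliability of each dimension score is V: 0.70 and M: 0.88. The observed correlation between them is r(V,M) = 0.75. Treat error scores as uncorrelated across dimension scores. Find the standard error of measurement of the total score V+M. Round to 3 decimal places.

Var(total) = 480.8 + 178.08 = 658.88.
True-score variance = 342.205 + 178.08 = 520.285, so reliability = 0.7897.
Error variance = 658.88 − 520.285 = 138.595; SEM = √138.595 = 11.773.

11.773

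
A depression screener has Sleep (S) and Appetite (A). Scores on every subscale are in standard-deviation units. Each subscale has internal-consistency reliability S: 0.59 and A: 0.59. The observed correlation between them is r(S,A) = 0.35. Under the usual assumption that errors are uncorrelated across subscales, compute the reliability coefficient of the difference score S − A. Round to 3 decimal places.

0.369

Var(S−A) = 1 + 1 − 2·0.35 = 2 − 0.7 = 1.3.
Because errors are independent across components, Cov(Tᵢ,Tⱼ) = Cov(Xᵢ,Xⱼ); the off-diagonal part of the true-score variance is the same as above.
True-score variance = [0.59 + 0.59] − 0.7 = 1.18 − 0.7 = 0.48.
Reliability = 0.48 / 1.3 = 0.369.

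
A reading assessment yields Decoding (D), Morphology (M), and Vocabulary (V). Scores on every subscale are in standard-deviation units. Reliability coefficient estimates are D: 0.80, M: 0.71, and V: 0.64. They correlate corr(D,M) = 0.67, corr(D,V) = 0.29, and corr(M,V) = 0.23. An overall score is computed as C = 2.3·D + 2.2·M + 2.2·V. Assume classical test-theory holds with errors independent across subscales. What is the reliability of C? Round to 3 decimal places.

Var(C) = 2.3² + 2.2² + 2.2² + 2·[5.06·0.67 + 5.06·0.29 + 4.84·0.23] = 14.97 + 11.9416 = 26.9116.
Under uncorrelated errors the observed covariances equal the true-score covariances, so only the own-variance terms attenuate.
True-score variance = [2.3²·0.80 + 2.2²·0.71 + 2.2²·0.64] + 11.9416 = 10.766 + 11.9416 = 22.7076.
Reliability = 22.7076 / 26.9116 = 0.844.

0.844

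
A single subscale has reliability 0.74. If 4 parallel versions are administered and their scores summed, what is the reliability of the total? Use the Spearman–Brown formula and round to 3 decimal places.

ρ_k = kρ / (1 + (k−1)ρ) = 4·0.74 / (1 + 3·0.74) = 2.960 / 3.220 = 0.919.

0.919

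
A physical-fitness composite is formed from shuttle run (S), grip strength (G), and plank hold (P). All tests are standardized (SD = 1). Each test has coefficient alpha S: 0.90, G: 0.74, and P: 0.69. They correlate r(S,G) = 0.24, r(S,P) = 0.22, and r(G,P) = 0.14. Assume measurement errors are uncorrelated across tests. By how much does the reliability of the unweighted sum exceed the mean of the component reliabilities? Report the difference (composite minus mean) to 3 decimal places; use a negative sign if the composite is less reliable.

0.064

Var(sum) = 3 + 1.2 = 4.2; true-score variance = 2.33 + 1.2 = 3.53; composite reliability = 0.8405.
Mean component reliability = 0.7767.
Difference = 0.8405 − 0.7767 = 0.064.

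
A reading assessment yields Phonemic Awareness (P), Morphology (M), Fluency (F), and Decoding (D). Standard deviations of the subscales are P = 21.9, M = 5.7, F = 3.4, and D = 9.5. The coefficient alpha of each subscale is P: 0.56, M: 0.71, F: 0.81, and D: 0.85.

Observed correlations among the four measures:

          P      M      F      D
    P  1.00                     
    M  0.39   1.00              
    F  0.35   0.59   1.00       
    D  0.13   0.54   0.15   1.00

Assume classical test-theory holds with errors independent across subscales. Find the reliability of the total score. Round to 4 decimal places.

0.7400

Var(P+M+F+D) = 21.9² + 5.7² + 3.4² + 9.5² + 2·[21.9·5.7·0.39 + 21.9·3.4·0.35 + 21.9·9.5·0.13 + 5.7·3.4·0.59 + 5.7·9.5·0.54 + 3.4·9.5·0.15] = 613.91 + 294.623 = 908.533.
Because errors are independent across components, Cov(Tᵢ,Tⱼ) = Cov(Xᵢ,Xⱼ); the off-diagonal part of the true-score variance is the same as above.
True-score variance = [21.9²·0.56 + 5.7²·0.71 + 3.4²·0.81 + 9.5²·0.85] + 294.623 = 377.726 + 294.623 = 672.348.
Reliability = 672.348 / 908.533 = 0.7400.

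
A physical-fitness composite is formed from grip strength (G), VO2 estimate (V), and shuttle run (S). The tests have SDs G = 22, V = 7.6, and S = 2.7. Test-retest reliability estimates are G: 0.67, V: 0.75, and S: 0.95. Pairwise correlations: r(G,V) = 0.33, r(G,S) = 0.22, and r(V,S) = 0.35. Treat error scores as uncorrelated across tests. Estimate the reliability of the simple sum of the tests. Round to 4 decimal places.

0.7506

Var(G+V+S) = 22² + 7.6² + 2.7² + 2·[22·7.6·0.33 + 22·2.7·0.22 + 7.6·2.7·0.35] = 549.05 + 150.852 = 699.902.
Under uncorrelated errors the observed covariances equal the true-score covariances, so only the own-variance terms attenuate.
True-score variance = [22²·0.67 + 7.6²·0.75 + 2.7²·0.95] + 150.852 = 374.526 + 150.852 = 525.378.
Reliability = 525.378 / 699.902 = 0.7506.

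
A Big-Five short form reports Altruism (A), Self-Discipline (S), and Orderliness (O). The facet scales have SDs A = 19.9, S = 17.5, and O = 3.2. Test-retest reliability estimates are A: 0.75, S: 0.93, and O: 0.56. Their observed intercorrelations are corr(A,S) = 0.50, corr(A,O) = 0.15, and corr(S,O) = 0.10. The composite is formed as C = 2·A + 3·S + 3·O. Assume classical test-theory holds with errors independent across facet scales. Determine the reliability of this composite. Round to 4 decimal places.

0.9066

Var(C) = 2²·19.9² + 3²·17.5² + 3²·3.2² + 2·[6·19.9·17.5·0.50 + 6·19.9·3.2·0.15 + 9·17.5·3.2·0.10] = 4432.45 + 2304.92 = 6737.37.
With uncorrelated errors the cross-covariances are all true-score covariance, so they carry over unchanged; only the diagonal terms shrink to ρᵢσᵢ².
True-score variance = [2²·19.9²·0.75 + 3²·17.5²·0.93 + 3²·3.2²·0.56] + 2304.92 = 3802.95 + 2304.92 = 6107.88.
Reliability = 6107.88 / 6737.37 = 0.9066.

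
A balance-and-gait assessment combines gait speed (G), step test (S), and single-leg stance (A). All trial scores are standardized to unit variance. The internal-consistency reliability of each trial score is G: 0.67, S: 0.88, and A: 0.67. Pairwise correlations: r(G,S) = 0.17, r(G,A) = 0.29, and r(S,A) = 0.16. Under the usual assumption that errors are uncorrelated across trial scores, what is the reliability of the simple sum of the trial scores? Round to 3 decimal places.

Var(G+S+A) = 3 + 2·[0.17 + 0.29 + 0.16] = 3 + 1.24 = 4.24.
Under uncorrelated errors the observed covariances equal the true-score covariances, so only the own-variance terms attenuate.
True-score variance = [0.67 + 0.88 + 0.67] + 1.24 = 2.22 + 1.24 = 3.46.
Reliability = 3.46 / 4.24 = 0.816.

0.816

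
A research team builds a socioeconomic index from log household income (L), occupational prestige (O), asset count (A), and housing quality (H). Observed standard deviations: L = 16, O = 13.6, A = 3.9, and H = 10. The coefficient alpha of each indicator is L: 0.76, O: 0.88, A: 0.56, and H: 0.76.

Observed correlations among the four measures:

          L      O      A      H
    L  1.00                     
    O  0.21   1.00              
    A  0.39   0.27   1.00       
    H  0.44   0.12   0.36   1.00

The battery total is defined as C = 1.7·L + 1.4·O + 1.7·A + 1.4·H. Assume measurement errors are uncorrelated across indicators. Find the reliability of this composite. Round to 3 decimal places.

0.871

Var(C) = 1.7²·16² + 1.4²·13.6² + 1.7²·3.9² + 1.4²·10² + 2·[2.38·16·13.6·0.21 + 2.89·16·3.9·0.39 + 2.38·16·10·0.44 + 2.38·13.6·3.9·0.27 + 1.96·13.6·10·0.12 + 2.38·3.9·10·0.36] = 1342.32 + 892.251 = 2234.57.
Because errors are independent across components, Cov(Tᵢ,Tⱼ) = Cov(Xᵢ,Xⱼ); the off-diagonal part of the true-score variance is the same as above.
True-score variance = [1.7²·16²·0.76 + 1.4²·13.6²·0.88 + 1.7²·3.9²·0.56 + 1.4²·10²·0.76] + 892.251 = 1054.87 + 892.251 = 1947.12.
Reliability = 1947.12 / 2234.57 = 0.871.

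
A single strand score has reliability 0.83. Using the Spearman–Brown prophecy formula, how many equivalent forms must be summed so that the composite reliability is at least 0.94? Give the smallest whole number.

4

k ≥ ρ*(1−ρ₁)/(ρ₁(1−ρ*)) = 0.94·0.17 / (0.83·0.06) = 3.209.
Smallest integer k = 4.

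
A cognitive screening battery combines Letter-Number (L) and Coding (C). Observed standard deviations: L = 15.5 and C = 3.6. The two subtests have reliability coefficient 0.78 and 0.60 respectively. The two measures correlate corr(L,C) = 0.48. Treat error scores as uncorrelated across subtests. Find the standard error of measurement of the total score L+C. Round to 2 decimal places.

Var(total) = 253.21 + 53.568 = 306.778.
True-score variance = 195.171 + 53.568 = 248.739, so reliability = 0.8108.
Error variance = 306.778 − 248.739 = 58.039; SEM = √58.039 = 7.62.

7.62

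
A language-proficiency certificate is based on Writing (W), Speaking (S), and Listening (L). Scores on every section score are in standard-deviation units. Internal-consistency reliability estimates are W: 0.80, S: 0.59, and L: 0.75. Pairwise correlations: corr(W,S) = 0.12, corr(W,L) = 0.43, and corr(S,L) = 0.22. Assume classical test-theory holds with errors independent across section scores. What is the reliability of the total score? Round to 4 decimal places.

0.8106

Var(W+S+L) = 3 + 2·[0.12 + 0.43 + 0.22] = 3 + 1.54 = 4.54.
Under uncorrelated errors the observed covariances equal the true-score covariances, so only the own-variance terms attenuate.
True-score variance = [0.80 + 0.59 + 0.75] + 1.54 = 2.14 + 1.54 = 3.68.
Reliability = 3.68 / 4.54 = 0.8106.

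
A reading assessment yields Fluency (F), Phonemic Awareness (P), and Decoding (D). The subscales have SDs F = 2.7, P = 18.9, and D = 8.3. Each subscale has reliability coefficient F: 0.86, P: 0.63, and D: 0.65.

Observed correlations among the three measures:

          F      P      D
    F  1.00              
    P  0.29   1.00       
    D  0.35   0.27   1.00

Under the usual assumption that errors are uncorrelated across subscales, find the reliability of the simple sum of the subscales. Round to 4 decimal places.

Var(F+P+D) = 2.7² + 18.9² + 8.3² + 2·[2.7·18.9·0.29 + 2.7·8.3·0.35 + 18.9·8.3·0.27] = 433.39 + 129.994 = 563.384.
Under uncorrelated errors the observed covariances equal the true-score covariances, so only the own-variance terms attenuate.
True-score variance = [2.7²·0.86 + 18.9²·0.63 + 8.3²·0.65] + 129.994 = 276.09 + 129.994 = 406.084.
Reliability = 406.084 / 563.384 = 0.7208.

0.7208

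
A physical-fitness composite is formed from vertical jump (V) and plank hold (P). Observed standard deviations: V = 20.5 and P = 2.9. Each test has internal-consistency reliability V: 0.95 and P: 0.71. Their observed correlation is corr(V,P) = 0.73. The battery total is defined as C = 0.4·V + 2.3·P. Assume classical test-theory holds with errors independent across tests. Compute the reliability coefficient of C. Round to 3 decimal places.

Var(C) = 0.4²·20.5² + 2.3²·2.9² + 2·[0.92·20.5·2.9·0.73] = 111.729 + 79.8532 = 191.582.
Because errors are independent across components, Cov(Tᵢ,Tⱼ) = Cov(Xᵢ,Xⱼ); the off-diagonal part of the true-score variance is the same as above.
True-score variance = [0.4²·20.5²·0.95 + 2.3²·2.9²·0.71] + 79.8532 = 95.4651 + 79.8532 = 175.318.
Reliability = 175.318 / 191.582 = 0.915.

0.915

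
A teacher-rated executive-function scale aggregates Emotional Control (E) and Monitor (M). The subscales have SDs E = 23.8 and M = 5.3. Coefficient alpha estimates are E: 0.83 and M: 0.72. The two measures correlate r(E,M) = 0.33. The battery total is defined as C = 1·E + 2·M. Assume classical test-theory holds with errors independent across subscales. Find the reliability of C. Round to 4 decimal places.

0.8489

Var(C) = 23.8² + 2²·5.3² + 2·[2·23.8·5.3·0.33] = 678.8 + 166.505 = 845.305.
Under uncorrelated errors the observed covariances equal the true-score covariances, so only the own-variance terms attenuate.
True-score variance = [23.8²·0.83 + 2²·5.3²·0.72] + 166.505 = 551.044 + 166.505 = 717.549.
Reliability = 717.549 / 845.305 = 0.8489.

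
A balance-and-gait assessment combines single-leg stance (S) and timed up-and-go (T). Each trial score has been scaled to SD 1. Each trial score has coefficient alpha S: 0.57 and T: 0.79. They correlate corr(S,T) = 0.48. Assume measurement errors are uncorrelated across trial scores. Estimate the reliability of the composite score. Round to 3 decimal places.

Var(S+T) = 2 + 2·[0.48] = 2 + 0.96 = 2.96.
Because errors are independent across components, Cov(Tᵢ,Tⱼ) = Cov(Xᵢ,Xⱼ); the off-diagonal part of the true-score variance is the same as above.
True-score variance = [0.57 + 0.79] + 0.96 = 1.36 + 0.96 = 2.32.
Reliability = 2.32 / 2.96 = 0.784.

0.784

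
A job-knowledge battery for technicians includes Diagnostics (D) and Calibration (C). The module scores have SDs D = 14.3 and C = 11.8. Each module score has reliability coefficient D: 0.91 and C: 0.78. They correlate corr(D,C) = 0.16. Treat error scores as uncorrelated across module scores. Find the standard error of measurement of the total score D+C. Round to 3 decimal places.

7.003

Var(total) = 343.73 + 53.9968 = 397.727.
True-score variance = 294.693 + 53.9968 = 348.69, so reliability = 0.8767.
Error variance = 397.727 − 348.69 = 49.0369; SEM = √49.0369 = 7.003.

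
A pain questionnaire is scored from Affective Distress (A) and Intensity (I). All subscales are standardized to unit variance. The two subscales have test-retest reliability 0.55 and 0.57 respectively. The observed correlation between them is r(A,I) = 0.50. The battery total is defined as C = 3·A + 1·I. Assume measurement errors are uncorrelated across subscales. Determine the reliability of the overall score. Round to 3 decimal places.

0.655

Var(C) = 3² + 1 + 2·[3·0.50] = 10 + 3 = 13.
Because errors are independent across components, Cov(Tᵢ,Tⱼ) = Cov(Xᵢ,Xⱼ); the off-diagonal part of the true-score variance is the same as above.
True-score variance = [3²·0.55 + 0.57] + 3 = 5.52 + 3 = 8.52.
Reliability = 8.52 / 13 = 0.655.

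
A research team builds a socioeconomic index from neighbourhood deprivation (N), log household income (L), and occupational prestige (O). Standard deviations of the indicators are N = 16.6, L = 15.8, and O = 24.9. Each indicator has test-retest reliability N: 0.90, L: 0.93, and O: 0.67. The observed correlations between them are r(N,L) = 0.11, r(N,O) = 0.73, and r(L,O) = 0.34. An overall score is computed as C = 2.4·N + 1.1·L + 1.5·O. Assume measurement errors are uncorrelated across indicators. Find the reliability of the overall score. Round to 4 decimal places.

Var(C) = 2.4²·16.6² + 1.1²·15.8² + 1.5²·24.9² + 2·[2.64·16.6·15.8·0.11 + 3.6·16.6·24.9·0.73 + 1.65·15.8·24.9·0.34] = 3284.31 + 2766.26 = 6050.58.
Because errors are independent across components, Cov(Tᵢ,Tⱼ) = Cov(Xᵢ,Xⱼ); the off-diagonal part of the true-score variance is the same as above.
True-score variance = [2.4²·16.6²·0.90 + 1.1²·15.8²·0.93 + 1.5²·24.9²·0.67] + 2766.26 = 2644.09 + 2766.26 = 5410.35.
Reliability = 5410.35 / 6050.58 = 0.8942.

0.8942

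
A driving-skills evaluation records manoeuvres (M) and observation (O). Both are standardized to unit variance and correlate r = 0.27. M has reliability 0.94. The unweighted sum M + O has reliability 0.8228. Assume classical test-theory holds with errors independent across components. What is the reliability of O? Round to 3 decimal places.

0.610

Var(M+O) = 2 + 2·0.27 = 2.540.
True-score variance = ρ_M + ρ_O + 2·0.27, so 0.8228 = (0.94 + ρ_O + 0.54) / 2.540.
ρ_O = 0.8228·2.540 − 0.94 − 0.54 = 0.610.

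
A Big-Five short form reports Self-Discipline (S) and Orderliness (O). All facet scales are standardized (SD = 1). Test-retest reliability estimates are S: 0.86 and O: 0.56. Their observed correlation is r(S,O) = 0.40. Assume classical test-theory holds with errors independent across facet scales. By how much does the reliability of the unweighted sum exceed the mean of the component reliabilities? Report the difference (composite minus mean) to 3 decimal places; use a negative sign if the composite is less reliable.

Var(sum) = 2 + 0.8 = 2.8; true-score variance = 1.42 + 0.8 = 2.22; composite reliability = 0.7929.
Mean component reliability = 0.7100.
Difference = 0.7929 − 0.7100 = 0.083.

0.083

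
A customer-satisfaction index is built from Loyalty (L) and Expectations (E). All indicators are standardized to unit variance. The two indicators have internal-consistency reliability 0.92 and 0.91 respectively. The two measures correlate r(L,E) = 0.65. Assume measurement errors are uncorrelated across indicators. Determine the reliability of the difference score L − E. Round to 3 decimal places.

Var(L−E) = 1 + 1 − 2·0.65 = 2 − 1.3 = 0.7.
Because errors are independent across components, Cov(Tᵢ,Tⱼ) = Cov(Xᵢ,Xⱼ); the off-diagonal part of the true-score variance is the same as above.
True-score variance = [0.92 + 0.91] − 1.3 = 1.83 − 1.3 = 0.53.
Reliability = 0.53 / 0.7 = 0.757.

0.757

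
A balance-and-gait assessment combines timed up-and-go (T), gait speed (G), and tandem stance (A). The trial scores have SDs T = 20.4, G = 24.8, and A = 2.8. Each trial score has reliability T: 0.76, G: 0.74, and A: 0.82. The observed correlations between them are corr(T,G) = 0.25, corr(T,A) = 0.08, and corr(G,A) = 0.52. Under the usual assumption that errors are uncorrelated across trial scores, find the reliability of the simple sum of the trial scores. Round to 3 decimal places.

Var(T+G+A) = 20.4² + 24.8² + 2.8² + 2·[20.4·24.8·0.25 + 20.4·2.8·0.08 + 24.8·2.8·0.52] = 1039.04 + 334.317 = 1373.36.
With uncorrelated errors the cross-covariances are all true-score covariance, so they carry over unchanged; only the diagonal terms shrink to ρᵢσᵢ².
True-score variance = [20.4²·0.76 + 24.8²·0.74 + 2.8²·0.82] + 334.317 = 777.84 + 334.317 = 1112.16.
Reliability = 1112.16 / 1373.36 = 0.810.

0.810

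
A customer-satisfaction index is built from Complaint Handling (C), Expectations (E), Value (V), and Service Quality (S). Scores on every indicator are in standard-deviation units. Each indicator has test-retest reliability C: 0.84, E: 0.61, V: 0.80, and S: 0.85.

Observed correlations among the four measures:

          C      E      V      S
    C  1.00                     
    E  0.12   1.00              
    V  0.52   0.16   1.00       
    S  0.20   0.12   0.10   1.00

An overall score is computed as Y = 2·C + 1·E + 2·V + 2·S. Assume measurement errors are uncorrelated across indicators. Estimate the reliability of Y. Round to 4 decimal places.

0.8852

Var(Y) = 2² + 1 + 2² + 2² + 2·[2·0.12 + 4·0.52 + 4·0.20 + 2·0.16 + 2·0.12 + 4·0.10] = 13 + 8.16 = 21.16.
Because errors are independent across components, Cov(Tᵢ,Tⱼ) = Cov(Xᵢ,Xⱼ); the off-diagonal part of the true-score variance is the same as above.
True-score variance = [2²·0.84 + 0.61 + 2²·0.80 + 2²·0.85] + 8.16 = 10.57 + 8.16 = 18.73.
Reliability = 18.73 / 21.16 = 0.8852.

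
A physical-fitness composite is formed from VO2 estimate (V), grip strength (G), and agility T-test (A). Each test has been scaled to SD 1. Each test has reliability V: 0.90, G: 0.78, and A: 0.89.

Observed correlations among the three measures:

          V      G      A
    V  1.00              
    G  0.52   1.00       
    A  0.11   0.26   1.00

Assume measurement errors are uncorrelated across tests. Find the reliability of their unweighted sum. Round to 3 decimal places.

Var(V+G+A) = 3 + 2·[0.52 + 0.11 + 0.26] = 3 + 1.78 = 4.78.
Because errors are independent across components, Cov(Tᵢ,Tⱼ) = Cov(Xᵢ,Xⱼ); the off-diagonal part of the true-score variance is the same as above.
True-score variance = [0.90 + 0.78 + 0.89] + 1.78 = 2.57 + 1.78 = 4.35.
Reliability = 4.35 / 4.78 = 0.910.

0.910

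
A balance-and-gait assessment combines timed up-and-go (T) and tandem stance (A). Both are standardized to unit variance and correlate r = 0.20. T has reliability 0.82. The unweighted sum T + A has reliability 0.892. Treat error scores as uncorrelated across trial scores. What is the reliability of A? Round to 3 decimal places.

Var(T+A) = 2 + 2·0.20 = 2.400.
True-score variance = ρ_T + ρ_A + 2·0.20, so 0.892 = (0.82 + ρ_A + 0.40) / 2.400.
ρ_A = 0.892·2.400 − 0.82 − 0.40 = 0.921.

0.921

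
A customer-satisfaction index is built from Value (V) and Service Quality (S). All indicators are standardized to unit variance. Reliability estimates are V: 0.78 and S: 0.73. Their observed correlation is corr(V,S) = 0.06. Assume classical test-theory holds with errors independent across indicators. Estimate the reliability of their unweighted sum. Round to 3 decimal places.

0.769

Var(V+S) = 2 + 2·[0.06] = 2 + 0.12 = 2.12.
Because errors are independent across components, Cov(Tᵢ,Tⱼ) = Cov(Xᵢ,Xⱼ); the off-diagonal part of the true-score variance is the same as above.
True-score variance = [0.78 + 0.73] + 0.12 = 1.51 + 0.12 = 1.63.
Reliability = 1.63 / 2.12 = 0.769.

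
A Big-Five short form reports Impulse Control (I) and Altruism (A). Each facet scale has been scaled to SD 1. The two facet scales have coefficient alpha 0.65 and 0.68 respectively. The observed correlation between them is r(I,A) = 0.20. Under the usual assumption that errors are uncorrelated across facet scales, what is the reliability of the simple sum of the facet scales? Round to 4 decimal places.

0.7208

Var(I+A) = 2 + 2·[0.20] = 2 + 0.4 = 2.4.
Under uncorrelated errors the observed covariances equal the true-score covariances, so only the own-variance terms attenuate.
True-score variance = [0.65 + 0.68] + 0.4 = 1.33 + 0.4 = 1.73.
Reliability = 1.73 / 2.4 = 0.7208.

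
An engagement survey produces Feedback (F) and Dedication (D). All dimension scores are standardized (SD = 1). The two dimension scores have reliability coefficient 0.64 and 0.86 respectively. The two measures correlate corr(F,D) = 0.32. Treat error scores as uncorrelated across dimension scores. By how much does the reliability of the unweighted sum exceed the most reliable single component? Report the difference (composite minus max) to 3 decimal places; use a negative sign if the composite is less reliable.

Var(sum) = 2 + 0.64 = 2.64; true-score variance = 1.5 + 0.64 = 2.14; composite reliability = 0.8106.
Max component reliability = 0.8600.
Difference = 0.8106 − 0.8600 = -0.049.

-0.049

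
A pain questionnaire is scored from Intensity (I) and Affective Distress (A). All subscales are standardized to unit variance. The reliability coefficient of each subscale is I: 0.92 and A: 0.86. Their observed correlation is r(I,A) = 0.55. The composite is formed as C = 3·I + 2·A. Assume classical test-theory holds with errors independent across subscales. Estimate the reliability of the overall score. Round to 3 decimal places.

Var(C) = 3² + 2² + 2·[6·0.55] = 13 + 6.6 = 19.6.
Under uncorrelated errors the observed covariances equal the true-score covariances, so only the own-variance terms attenuate.
True-score variance = [3²·0.92 + 2²·0.86] + 6.6 = 11.72 + 6.6 = 18.32.
Reliability = 18.32 / 19.6 = 0.935.

0.935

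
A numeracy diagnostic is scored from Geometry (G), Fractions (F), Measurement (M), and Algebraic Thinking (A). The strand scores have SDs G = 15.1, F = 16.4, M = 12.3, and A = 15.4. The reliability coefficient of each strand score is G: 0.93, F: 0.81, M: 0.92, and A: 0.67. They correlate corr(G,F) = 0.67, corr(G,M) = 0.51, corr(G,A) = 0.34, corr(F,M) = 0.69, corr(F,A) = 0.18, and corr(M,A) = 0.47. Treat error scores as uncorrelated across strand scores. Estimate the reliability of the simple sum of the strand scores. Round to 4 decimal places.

Var(G+F+M+A) = 15.1² + 16.4² + 12.3² + 15.4² + 2·[15.1·16.4·0.67 + 15.1·12.3·0.51 + 15.1·15.4·0.34 + 16.4·12.3·0.69 + 16.4·15.4·0.18 + 12.3·15.4·0.47] = 885.42 + 1226.76 = 2112.18.
Because errors are independent across components, Cov(Tᵢ,Tⱼ) = Cov(Xᵢ,Xⱼ); the off-diagonal part of the true-score variance is the same as above.
True-score variance = [15.1²·0.93 + 16.4²·0.81 + 12.3²·0.92 + 15.4²·0.67] + 1226.76 = 727.991 + 1226.76 = 1954.75.
Reliability = 1954.75 / 2112.18 = 0.9255.

0.9255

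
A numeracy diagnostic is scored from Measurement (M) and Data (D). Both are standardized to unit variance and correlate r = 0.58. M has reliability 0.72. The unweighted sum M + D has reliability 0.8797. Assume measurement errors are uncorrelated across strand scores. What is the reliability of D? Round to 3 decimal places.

Var(M+D) = 2 + 2·0.58 = 3.160.
True-score variance = ρ_M + ρ_D + 2·0.58, so 0.8797 = (0.72 + ρ_D + 1.16) / 3.160.
ρ_D = 0.8797·3.160 − 0.72 − 1.16 = 0.900.

0.900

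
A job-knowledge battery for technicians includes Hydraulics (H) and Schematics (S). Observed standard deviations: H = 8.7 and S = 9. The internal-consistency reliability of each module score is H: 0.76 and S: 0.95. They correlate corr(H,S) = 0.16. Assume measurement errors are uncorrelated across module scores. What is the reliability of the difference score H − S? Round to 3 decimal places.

0.831

Var(H−S) = 8.7² + 9² − 2·8.7·9·0.16 = 156.69 − 25.056 = 131.634.
With uncorrelated errors the cross-covariances are all true-score covariance, so they carry over unchanged; only the diagonal terms shrink to ρᵢσᵢ².
True-score variance = [8.7²·0.76 + 9²·0.95] − 25.056 = 134.474 − 25.056 = 109.418.
Reliability = 109.418 / 131.634 = 0.831.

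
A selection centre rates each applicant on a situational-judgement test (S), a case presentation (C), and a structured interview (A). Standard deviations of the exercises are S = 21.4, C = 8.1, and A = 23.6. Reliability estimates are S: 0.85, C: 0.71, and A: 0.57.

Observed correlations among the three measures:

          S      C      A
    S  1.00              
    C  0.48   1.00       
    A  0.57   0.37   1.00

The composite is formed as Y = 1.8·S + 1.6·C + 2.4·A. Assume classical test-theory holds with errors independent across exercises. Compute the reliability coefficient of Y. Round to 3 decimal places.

0.803

Var(Y) = 1.8²·21.4² + 1.6²·8.1² + 2.4²·23.6² + 2·[2.88·21.4·8.1·0.48 + 4.32·21.4·23.6·0.57 + 3.84·8.1·23.6·0.37] = 4859.84 + 3509.67 = 8369.51.
Under uncorrelated errors the observed covariances equal the true-score covariances, so only the own-variance terms attenuate.
True-score variance = [1.8²·21.4²·0.85 + 1.6²·8.1²·0.71 + 2.4²·23.6²·0.57] + 3509.67 = 3209.09 + 3509.67 = 6718.76.
Reliability = 6718.76 / 8369.51 = 0.803.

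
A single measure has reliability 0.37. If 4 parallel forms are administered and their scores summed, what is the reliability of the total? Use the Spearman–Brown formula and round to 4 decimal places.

ρ_k = kρ / (1 + (k−1)ρ) = 4·0.37 / (1 + 3·0.37) = 1.480 / 2.110 = 0.7014.

0.7014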